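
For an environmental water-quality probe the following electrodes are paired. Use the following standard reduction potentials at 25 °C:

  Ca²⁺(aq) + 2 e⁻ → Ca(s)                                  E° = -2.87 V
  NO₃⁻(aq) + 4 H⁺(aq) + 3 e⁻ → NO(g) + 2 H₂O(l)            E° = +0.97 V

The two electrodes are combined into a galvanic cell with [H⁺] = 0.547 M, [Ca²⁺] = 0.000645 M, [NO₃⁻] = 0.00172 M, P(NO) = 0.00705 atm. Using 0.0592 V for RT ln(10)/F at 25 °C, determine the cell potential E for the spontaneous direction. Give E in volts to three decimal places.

+3.902 V

NO₃⁻/NO is the cathode (higher E°), Ca²⁺/Ca the anode: E°cell = +0.97 − (-2.87) = +3.84 V, n = 6.
Overall: 2 NO₃⁻(aq) + 8 H⁺(aq) + 3 Ca(s) → 2 NO(g) + 4 H₂O(l) + 3 Ca²⁺(aq)
Q = P(NO)^2·[Ca²⁺]^3 / ([NO₃⁻]^2·[H⁺]^8); log Q = -6.250.
E = E° − (0.0592/n) log Q = +3.84 − (0.0592/6)(-6.250) = +3.902 V.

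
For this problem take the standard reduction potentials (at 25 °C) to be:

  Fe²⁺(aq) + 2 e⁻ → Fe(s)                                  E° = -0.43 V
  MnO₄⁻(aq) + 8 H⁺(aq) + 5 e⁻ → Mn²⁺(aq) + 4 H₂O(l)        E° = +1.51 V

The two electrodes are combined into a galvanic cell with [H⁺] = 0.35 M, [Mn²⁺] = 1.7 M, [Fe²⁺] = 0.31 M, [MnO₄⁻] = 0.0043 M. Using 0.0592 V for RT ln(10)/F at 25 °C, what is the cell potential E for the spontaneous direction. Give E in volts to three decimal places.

+1.881 V

MnO₄⁻/Mn²⁺ is the cathode (higher E°), Fe²⁺/Fe the anode: E°cell = +1.51 − (-0.43) = +1.94 V, n = 10.
Overall: 2 MnO₄⁻(aq) + 16 H⁺(aq) + 5 Fe(s) → 2 Mn²⁺(aq) + 8 H₂O(l) + 5 Fe²⁺(aq)
Q = [Mn²⁺]^2·[Fe²⁺]^5 / ([MnO₄⁻]^2·[H⁺]^16); log Q = 9.946.
E = E° − (0.0592/n) log Q = +1.94 − (0.0592/10)(9.946) = +1.881 V.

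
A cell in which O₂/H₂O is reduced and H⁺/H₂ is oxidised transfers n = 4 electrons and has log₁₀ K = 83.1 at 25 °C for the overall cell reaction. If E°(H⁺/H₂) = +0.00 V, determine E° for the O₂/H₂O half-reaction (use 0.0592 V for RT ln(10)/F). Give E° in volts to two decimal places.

+1.23 V

E°cell = (0.0592/n)·log K = (0.0592/4)(83.1) = +1.230 V.
Since O₂/H₂O is the cathode and H⁺/H₂ the anode, E°cell = E°(O₂/H₂O) − E°(H⁺/H₂).
So E°(O₂/H₂O) = E°cell + E°(H⁺/H₂) = +1.230 + (+0.00) = +1.23 V.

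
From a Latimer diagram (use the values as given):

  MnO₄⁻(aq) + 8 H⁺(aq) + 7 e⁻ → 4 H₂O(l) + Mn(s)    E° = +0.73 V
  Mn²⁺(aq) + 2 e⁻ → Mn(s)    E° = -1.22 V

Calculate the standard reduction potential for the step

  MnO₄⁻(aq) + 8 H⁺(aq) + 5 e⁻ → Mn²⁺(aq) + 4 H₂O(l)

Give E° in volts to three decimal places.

Sequential free energies add, so n₃E°₃ = n₁E°₁ + n₂E°₂.
With n₃ = 7, and the known step contributing 2×(-1.22) V, the unknown satisfies 5·E° = 7×(+0.73) − 2×(-1.22) = +7.550.
E° = +7.550 / 5 = +1.510 V.

+1.510 V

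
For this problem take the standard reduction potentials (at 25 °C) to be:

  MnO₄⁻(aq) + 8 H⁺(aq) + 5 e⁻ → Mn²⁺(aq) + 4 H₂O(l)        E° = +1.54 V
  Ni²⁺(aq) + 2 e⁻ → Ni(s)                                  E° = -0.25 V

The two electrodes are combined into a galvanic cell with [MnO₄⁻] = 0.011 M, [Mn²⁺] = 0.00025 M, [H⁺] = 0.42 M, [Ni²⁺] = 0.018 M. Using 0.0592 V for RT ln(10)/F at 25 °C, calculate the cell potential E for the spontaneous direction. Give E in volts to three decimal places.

MnO₄⁻/Mn²⁺ is the cathode (higher E°), Ni²⁺/Ni the anode: E°cell = +1.54 − (-0.25) = +1.79 V, n = 10.
Overall: 2 MnO₄⁻(aq) + 16 H⁺(aq) + 5 Ni(s) → 2 Mn²⁺(aq) + 8 H₂O(l) + 5 Ni²⁺(aq)
Q = [Mn²⁺]^2·[Ni²⁺]^5 / ([MnO₄⁻]^2·[H⁺]^16); log Q = -5.983.
E = E° − (0.0592/n) log Q = +1.79 − (0.0592/10)(-5.983) = +1.825 V.

+1.825 V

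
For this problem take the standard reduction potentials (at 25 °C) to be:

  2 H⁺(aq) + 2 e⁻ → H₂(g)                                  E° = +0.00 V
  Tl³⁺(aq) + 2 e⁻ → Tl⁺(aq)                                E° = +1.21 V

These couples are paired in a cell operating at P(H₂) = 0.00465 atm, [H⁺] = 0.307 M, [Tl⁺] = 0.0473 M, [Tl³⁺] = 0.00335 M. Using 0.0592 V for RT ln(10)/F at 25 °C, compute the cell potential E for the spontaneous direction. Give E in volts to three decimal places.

Tl³⁺/Tl⁺ is the cathode (higher E°), H⁺/H₂ the anode: E°cell = +1.21 − (+0.00) = +1.21 V, n = 2.
Overall: Tl³⁺(aq) + H₂(g) → Tl⁺(aq) + 2 H⁺(aq)
Q = [Tl⁺]·[H⁺]^2 / ([Tl³⁺]·P(H₂)); log Q = 2.457.
E = E° − (0.0592/n) log Q = +1.21 − (0.0592/2)(2.457) = +1.137 V.

+1.137 V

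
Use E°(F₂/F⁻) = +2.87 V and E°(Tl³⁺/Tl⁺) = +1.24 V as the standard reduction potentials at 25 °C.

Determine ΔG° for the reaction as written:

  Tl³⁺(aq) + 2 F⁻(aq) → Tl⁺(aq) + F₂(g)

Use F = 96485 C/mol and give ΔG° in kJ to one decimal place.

As written, Tl³⁺/Tl⁺ is reduced (cathode) and F₂/F⁻ is oxidised (anode), so E°cell = (+1.24) − (+2.87) = -1.63 V.
Balancing electrons gives n = 2.
ΔG° = −nFE° = −(2)(96485)(-1.63) = 314,541 J = +314.5 kJ.

+314.5 kJ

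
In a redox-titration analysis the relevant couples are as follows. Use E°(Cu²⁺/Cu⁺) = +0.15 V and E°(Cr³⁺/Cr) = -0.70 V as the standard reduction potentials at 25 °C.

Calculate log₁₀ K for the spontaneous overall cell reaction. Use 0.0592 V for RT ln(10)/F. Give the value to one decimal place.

Cathode: Cu²⁺/Cu⁺; anode: Cr³⁺/Cr. E°cell = +0.85 V, n = 3.
log K = nE°cell / 0.0592 = (3)(+0.85) / 0.0592 = 43.1.

43.1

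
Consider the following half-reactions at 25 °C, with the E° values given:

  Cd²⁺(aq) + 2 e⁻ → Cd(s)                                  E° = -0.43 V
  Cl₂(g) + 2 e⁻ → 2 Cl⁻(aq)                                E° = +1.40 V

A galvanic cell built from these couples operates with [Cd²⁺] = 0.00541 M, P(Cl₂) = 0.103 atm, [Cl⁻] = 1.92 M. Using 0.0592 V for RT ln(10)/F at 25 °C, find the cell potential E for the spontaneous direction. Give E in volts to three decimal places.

Cl₂/Cl⁻ is the cathode (higher E°), Cd²⁺/Cd the anode: E°cell = +1.40 − (-0.43) = +1.83 V, n = 2.
Overall: Cl₂(g) + Cd(s) → 2 Cl⁻(aq) + Cd²⁺(aq)
Q = [Cl⁻]^2·[Cd²⁺] / (P(Cl₂)); log Q = -0.713.
E = E° − (0.0592/n) log Q = +1.83 − (0.0592/2)(-0.713) = +1.851 V.

+1.851 V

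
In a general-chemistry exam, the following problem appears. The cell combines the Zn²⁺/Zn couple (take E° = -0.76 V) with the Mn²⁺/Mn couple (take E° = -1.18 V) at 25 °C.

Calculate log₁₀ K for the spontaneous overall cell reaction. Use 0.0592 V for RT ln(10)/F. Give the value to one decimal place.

Cathode: Zn²⁺/Zn; anode: Mn²⁺/Mn. E°cell = +0.42 V, n = 2.
log K = nE°cell / 0.0592 = (2)(+0.42) / 0.0592 = 14.2.

14.2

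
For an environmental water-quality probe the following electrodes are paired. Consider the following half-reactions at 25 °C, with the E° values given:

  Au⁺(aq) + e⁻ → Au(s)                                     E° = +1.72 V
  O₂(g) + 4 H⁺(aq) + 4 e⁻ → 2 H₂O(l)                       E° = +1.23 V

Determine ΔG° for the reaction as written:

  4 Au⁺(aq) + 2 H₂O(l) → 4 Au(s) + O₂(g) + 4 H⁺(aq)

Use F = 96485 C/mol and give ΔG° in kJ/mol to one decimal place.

As written, Au⁺/Au is reduced (cathode) and O₂/H₂O is oxidised (anode), so E°cell = (+1.72) − (+1.23) = +0.49 V.
Balancing electrons gives n = 4.
ΔG° = −nFE° = −(4)(96485)(+0.49) = -189,111 J = -189.1 kJ/mol.

-189.1 kJ/mol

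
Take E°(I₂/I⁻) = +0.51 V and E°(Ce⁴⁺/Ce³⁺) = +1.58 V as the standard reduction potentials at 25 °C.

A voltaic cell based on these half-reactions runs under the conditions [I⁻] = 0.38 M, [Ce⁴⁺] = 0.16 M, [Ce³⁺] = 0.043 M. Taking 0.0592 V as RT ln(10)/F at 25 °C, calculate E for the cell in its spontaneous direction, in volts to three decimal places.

+1.079 V

Ce⁴⁺/Ce³⁺ is the cathode (higher E°), I₂/I⁻ the anode: E°cell = +1.58 − (+0.51) = +1.07 V, n = 2.
Overall: 2 Ce⁴⁺(aq) + 2 I⁻(aq) → 2 Ce³⁺(aq) + I₂(s)
Q = [Ce³⁺]^2 / ([Ce⁴⁺]^2·[I⁻]^2); log Q = -0.301.
E = E° − (0.0592/n) log Q = +1.07 − (0.0592/2)(-0.301) = +1.079 V.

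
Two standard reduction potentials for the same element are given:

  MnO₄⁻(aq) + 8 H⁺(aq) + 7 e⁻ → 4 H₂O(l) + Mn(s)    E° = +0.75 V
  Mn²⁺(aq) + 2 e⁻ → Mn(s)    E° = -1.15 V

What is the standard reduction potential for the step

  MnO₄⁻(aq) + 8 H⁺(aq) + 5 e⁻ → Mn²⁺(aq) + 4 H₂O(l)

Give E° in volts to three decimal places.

Sequential free energies add, so n₃E°₃ = n₁E°₁ + n₂E°₂.
With n₃ = 7, and the known step contributing 2×(-1.15) V, the unknown satisfies 5·E° = 7×(+0.75) − 2×(-1.15) = +7.550.
E° = +7.550 / 5 = +1.510 V.

+1.510 V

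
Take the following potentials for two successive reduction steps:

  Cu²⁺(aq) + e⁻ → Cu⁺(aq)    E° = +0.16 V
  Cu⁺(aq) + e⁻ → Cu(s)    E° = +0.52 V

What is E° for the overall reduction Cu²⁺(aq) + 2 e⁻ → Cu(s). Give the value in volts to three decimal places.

+0.340 V

Standard free energies of sequential steps add: ΔG°₃ = ΔG°₁ + ΔG°₂, so n₃E°₃ = n₁E°₁ + n₂E°₂.
E°₃ = (1×+0.16 + 1×+0.52) / 2 = (+0.680) / 2 = +0.340 V.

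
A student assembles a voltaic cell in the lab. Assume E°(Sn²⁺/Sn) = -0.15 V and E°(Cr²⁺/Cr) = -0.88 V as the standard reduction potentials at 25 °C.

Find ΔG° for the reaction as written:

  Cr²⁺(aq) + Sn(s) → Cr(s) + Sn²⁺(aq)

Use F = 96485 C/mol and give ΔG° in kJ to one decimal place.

As written, Cr²⁺/Cr is reduced (cathode) and Sn²⁺/Sn is oxidised (anode), so E°cell = (-0.88) − (-0.15) = -0.73 V.
Balancing electrons gives n = 2.
ΔG° = −nFE° = −(2)(96485)(-0.73) = 140,868 J = +140.9 kJ.

+140.9 kJ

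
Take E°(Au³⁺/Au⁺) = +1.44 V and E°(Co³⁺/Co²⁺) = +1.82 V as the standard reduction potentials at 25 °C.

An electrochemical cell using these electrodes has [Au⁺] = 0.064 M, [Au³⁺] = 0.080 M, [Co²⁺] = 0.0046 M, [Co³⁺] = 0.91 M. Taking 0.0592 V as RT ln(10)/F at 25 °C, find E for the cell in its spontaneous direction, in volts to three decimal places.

Co³⁺/Co²⁺ is the cathode (higher E°), Au³⁺/Au⁺ the anode: E°cell = +1.82 − (+1.44) = +0.38 V, n = 2.
Overall: 2 Co³⁺(aq) + Au⁺(aq) → 2 Co²⁺(aq) + Au³⁺(aq)
Q = [Co²⁺]^2·[Au³⁺] / ([Co³⁺]^2·[Au⁺]); log Q = -4.496.
E = E° − (0.0592/n) log Q = +0.38 − (0.0592/2)(-4.496) = +0.513 V.

+0.513 V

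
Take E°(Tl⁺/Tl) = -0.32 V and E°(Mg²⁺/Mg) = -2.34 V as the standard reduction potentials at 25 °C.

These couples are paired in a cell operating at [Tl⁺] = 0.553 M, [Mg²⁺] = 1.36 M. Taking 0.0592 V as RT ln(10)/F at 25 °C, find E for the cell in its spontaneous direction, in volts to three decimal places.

Tl⁺/Tl is the cathode (higher E°), Mg²⁺/Mg the anode: E°cell = -0.32 − (-2.34) = +2.02 V, n = 2.
Overall: 2 Tl⁺(aq) + Mg(s) → 2 Tl(s) + Mg²⁺(aq)
Q = [Mg²⁺] / ([Tl⁺]^2); log Q = 0.648.
E = E° − (0.0592/n) log Q = +2.02 − (0.0592/2)(0.648) = +2.001 V.

+2.001 V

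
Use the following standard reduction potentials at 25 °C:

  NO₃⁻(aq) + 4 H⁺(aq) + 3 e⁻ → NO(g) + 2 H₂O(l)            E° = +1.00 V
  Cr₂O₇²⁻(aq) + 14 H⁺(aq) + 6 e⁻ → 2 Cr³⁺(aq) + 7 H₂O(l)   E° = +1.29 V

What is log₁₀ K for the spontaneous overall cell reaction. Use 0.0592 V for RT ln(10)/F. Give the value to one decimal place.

Cathode: Cr₂O₇²⁻/Cr³⁺; anode: NO₃⁻/NO. E°cell = +0.29 V, n = 6.
log K = nE°cell / 0.0592 = (6)(+0.29) / 0.0592 = 29.4.

29.4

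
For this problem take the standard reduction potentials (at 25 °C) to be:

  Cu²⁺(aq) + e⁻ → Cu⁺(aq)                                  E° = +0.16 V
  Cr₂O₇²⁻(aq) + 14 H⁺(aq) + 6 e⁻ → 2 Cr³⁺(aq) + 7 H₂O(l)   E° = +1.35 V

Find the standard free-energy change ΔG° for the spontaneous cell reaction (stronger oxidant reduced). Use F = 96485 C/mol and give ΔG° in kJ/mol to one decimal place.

Cr₂O₇²⁻/Cr³⁺ (E° = +1.35 V) is the cathode; Cu²⁺/Cu⁺ (E° = +0.16 V) is the anode, so E°cell = +1.19 V.
Balancing electrons gives n = 6 (lcm of 6 and 1).
ΔG° = −nFE° = −(6)(96485)(+1.19) = -688,903 J = -688.9 kJ/mol.

-688.9 kJ/mol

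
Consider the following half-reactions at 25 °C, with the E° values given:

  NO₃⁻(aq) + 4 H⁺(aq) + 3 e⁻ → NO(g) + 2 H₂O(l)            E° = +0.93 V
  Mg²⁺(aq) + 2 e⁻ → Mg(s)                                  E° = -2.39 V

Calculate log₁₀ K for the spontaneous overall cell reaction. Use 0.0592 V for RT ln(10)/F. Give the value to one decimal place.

336.5

Cathode: NO₃⁻/NO; anode: Mg²⁺/Mg. E°cell = +3.32 V, n = 6.
log K = nE°cell / 0.0592 = (6)(+3.32) / 0.0592 = 336.5.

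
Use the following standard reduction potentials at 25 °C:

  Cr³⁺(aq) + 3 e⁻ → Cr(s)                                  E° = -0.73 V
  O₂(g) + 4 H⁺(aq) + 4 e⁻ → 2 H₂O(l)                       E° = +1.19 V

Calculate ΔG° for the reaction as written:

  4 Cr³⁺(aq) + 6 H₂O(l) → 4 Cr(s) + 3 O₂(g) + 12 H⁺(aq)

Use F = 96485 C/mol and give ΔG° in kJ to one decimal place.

+2223.0 kJ

As written, Cr³⁺/Cr is reduced (cathode) and O₂/H₂O is oxidised (anode), so E°cell = (-0.73) − (+1.19) = -1.92 V.
Balancing electrons gives n = 12.
ΔG° = −nFE° = −(12)(96485)(-1.92) = 2,223,014 J = +2223.0 kJ.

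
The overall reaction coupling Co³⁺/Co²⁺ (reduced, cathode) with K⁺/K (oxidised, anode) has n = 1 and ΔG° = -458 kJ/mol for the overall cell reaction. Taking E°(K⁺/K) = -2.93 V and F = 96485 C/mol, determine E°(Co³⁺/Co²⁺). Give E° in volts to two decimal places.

E°cell = −ΔG°/(nF) = −(-458×10³)/((1)(96485)) = +4.747 V.
Since Co³⁺/Co²⁺ is the cathode and K⁺/K the anode, E°cell = E°(Co³⁺/Co²⁺) − E°(K⁺/K).
So E°(Co³⁺/Co²⁺) = E°cell + E°(K⁺/K) = +4.747 + (-2.93) = +1.82 V.

+1.82 V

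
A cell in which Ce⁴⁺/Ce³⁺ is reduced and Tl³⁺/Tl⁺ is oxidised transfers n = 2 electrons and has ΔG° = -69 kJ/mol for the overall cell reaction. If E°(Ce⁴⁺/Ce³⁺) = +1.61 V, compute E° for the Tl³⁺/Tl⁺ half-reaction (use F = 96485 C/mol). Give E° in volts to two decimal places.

+1.25 V

E°cell = −ΔG°/(nF) = −(-69×10³)/((2)(96485)) = +0.358 V.
Since Ce⁴⁺/Ce³⁺ is the cathode and Tl³⁺/Tl⁺ the anode, E°cell = E°(Ce⁴⁺/Ce³⁺) − E°(Tl³⁺/Tl⁺).
So E°(Tl³⁺/Tl⁺) = E°(Ce⁴⁺/Ce³⁺) − E°cell = (+1.61) − (+0.358) = +1.25 V.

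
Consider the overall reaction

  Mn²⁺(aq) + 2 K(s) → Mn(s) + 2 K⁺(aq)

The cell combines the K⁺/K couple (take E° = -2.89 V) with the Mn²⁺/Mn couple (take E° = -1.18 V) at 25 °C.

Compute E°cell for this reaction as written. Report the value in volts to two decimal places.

+1.71 V

The Mn²⁺/Mn couple has the higher reduction potential, so it is the cathode; K⁺/K is oxidised at the anode.
E°cell = E°(cathode) − E°(anode) = (-1.18) − (-2.89) = +1.71 V.
Since E°cell > 0, the reaction is spontaneous under standard conditions.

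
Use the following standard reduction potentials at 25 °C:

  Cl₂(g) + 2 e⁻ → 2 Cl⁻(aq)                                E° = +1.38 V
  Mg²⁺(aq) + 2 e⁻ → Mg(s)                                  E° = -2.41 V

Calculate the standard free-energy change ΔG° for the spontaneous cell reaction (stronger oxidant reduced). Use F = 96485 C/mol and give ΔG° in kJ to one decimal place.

Cl₂/Cl⁻ (E° = +1.38 V) is the cathode; Mg²⁺/Mg (E° = -2.41 V) is the anode, so E°cell = +3.79 V.
Balancing electrons gives n = 2 (lcm of 2 and 2).
ΔG° = −nFE° = −(2)(96485)(+3.79) = -731,356 J = -731.4 kJ.

-731.4 kJ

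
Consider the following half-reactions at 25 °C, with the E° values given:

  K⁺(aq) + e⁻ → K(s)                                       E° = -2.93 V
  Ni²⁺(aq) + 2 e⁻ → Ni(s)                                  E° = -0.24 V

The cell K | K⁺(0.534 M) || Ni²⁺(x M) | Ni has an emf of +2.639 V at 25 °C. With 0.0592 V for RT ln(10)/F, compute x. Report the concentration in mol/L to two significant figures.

Ni²⁺/Ni is the cathode, K⁺/K the anode: E°cell = +2.69 V, n = 2.
Overall reaction: Ni²⁺(aq) + 2 K(s) → Ni(s) + 2 K⁺(aq); Q = [K⁺]^2/[Ni²⁺]^1.
From E = E° − (0.0592/n) log Q: log Q = (E° − E)·n/0.0592 = (+2.69 − (+2.639))·2/0.0592 = 1.7230.
So 1·log[Ni²⁺] = 2·log(0.534) − log Q = -0.5449 − (1.7230) = -2.2679; [Ni²⁺] = 10^(-2.2679) ≈ 0.0054 M.

0.0054 M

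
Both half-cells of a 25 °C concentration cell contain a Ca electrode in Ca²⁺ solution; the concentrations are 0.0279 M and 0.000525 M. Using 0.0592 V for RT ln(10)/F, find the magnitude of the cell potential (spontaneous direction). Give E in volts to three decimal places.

+0.051 V

For a concentration cell E°cell = 0. The 0.0279 M side is the cathode (reduction is favoured where [Ca²⁺] is higher).
With n = 2, E = −(0.0592/2) log([Ca²⁺]ₐₙ/[Ca²⁺]꜀ₐₜ) = −(0.0592/2) log(0.000525/0.0279) = −(0.0592/2)(-1.725) = +0.051 V.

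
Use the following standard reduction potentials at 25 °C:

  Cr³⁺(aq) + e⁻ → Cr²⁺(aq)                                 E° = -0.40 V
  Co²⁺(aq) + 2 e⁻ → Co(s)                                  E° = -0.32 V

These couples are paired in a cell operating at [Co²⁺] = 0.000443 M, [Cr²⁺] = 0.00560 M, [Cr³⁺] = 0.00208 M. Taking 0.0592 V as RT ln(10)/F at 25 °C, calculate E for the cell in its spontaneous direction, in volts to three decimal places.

+0.006 V

Co²⁺/Co is the cathode (higher E°), Cr³⁺/Cr²⁺ the anode: E°cell = -0.32 − (-0.40) = +0.08 V, n = 2.
Overall: Co²⁺(aq) + 2 Cr²⁺(aq) → Co(s) + 2 Cr³⁺(aq)
Q = [Cr³⁺]^2 / ([Co²⁺]·[Cr²⁺]^2); log Q = 2.493.
E = E° − (0.0592/n) log Q = +0.08 − (0.0592/2)(2.493) = +0.006 V.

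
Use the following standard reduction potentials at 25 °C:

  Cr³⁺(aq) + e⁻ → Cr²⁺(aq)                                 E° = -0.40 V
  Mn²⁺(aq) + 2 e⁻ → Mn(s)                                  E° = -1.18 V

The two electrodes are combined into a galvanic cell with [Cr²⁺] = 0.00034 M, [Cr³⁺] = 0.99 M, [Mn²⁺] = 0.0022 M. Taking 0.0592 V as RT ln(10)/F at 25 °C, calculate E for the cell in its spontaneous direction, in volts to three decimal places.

+1.064 V

Cr³⁺/Cr²⁺ is the cathode (higher E°), Mn²⁺/Mn the anode: E°cell = -0.40 − (-1.18) = +0.78 V, n = 2.
Overall: 2 Cr³⁺(aq) + Mn(s) → 2 Cr²⁺(aq) + Mn²⁺(aq)
Q = [Cr²⁺]^2·[Mn²⁺] / ([Cr³⁺]^2); log Q = -9.586.
E = E° − (0.0592/n) log Q = +0.78 − (0.0592/2)(-9.586) = +1.064 V.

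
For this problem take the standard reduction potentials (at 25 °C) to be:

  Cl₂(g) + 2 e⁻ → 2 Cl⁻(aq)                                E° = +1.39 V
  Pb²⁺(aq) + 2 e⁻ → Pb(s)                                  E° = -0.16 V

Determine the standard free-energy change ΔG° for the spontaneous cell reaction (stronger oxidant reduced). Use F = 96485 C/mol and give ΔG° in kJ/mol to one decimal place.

-299.1 kJ/mol

Cl₂/Cl⁻ (E° = +1.39 V) is the cathode; Pb²⁺/Pb (E° = -0.16 V) is the anode, so E°cell = +1.55 V.
Balancing electrons gives n = 2 (lcm of 2 and 2).
ΔG° = −nFE° = −(2)(96485)(+1.55) = -299,104 J = -299.1 kJ/mol.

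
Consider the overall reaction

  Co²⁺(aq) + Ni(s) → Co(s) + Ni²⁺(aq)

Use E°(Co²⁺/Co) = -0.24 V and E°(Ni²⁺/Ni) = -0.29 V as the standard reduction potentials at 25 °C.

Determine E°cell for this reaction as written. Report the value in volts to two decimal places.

+0.05 V

The Co²⁺/Co couple has the higher reduction potential, so it is the cathode; Ni²⁺/Ni is oxidised at the anode.
E°cell = E°(cathode) − E°(anode) = (-0.24) − (-0.29) = +0.05 V.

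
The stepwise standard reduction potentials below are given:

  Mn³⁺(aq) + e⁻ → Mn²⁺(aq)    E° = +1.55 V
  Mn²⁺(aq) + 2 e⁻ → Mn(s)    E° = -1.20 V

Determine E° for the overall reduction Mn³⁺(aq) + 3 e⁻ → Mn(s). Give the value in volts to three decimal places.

Adding the free-energy changes (−nFE°) of the two steps gives −n₃FE°₃ = −n₁FE°₁ − n₂FE°₂.
E°₃ = (1×+1.55 + 2×-1.20) / 3 = (-0.850) / 3 = -0.283 V.
Simply averaging or adding the two E° values would be wrong; the electron-weighted sum is required.

-0.283 V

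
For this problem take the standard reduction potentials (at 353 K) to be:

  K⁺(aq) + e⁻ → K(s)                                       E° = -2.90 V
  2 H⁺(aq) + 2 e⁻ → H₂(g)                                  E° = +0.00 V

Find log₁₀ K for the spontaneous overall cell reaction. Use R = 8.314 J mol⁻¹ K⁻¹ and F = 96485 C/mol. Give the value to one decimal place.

Cathode: H⁺/H₂; anode: K⁺/K. E°cell = (+0.00) − (-2.90) = +2.90 V, with n = 2.
ΔG° = −nFE° = −RT ln K, so ln K = nFE°/(RT) = (2)(96485)(+2.90) / ((8.314)(353)) = 190.679.
log₁₀ K = 190.679 / ln 10 = 82.8.

82.8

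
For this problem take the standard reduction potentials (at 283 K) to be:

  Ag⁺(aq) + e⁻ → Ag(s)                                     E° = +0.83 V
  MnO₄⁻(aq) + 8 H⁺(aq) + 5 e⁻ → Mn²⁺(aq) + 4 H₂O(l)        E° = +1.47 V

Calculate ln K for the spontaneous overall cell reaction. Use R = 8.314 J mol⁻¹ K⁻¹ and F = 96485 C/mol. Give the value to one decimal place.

Cathode: MnO₄⁻/Mn²⁺; anode: Ag⁺/Ag. E°cell = (+1.47) − (+0.83) = +0.64 V, with n = 5.
ΔG° = −nFE° = −RT ln K, so ln K = nFE°/(RT) = (5)(96485)(+0.64) / ((8.314)(283)) = 131.224.

131.2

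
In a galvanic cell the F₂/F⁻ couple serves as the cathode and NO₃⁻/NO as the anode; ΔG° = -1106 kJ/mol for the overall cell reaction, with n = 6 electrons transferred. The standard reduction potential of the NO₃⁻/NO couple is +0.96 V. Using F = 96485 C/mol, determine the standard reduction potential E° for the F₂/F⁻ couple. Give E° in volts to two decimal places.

+2.87 V

E°cell = −ΔG°/(nF) = −(-1106×10³)/((6)(96485)) = +1.910 V.
Since F₂/F⁻ is the cathode and NO₃⁻/NO the anode, E°cell = E°(F₂/F⁻) − E°(NO₃⁻/NO).
So E°(F₂/F⁻) = E°cell + E°(NO₃⁻/NO) = +1.910 + (+0.96) = +2.87 V.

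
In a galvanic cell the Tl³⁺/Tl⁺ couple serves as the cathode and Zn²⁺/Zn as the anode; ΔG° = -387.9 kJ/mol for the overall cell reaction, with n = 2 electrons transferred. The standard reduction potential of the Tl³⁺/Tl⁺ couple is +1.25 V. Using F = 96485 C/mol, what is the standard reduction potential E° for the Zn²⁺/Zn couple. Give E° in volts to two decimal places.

-0.76 V

E°cell = −ΔG°/(nF) = −(-387.9×10³)/((2)(96485)) = +2.010 V.
Since Tl³⁺/Tl⁺ is the cathode and Zn²⁺/Zn the anode, E°cell = E°(Tl³⁺/Tl⁺) − E°(Zn²⁺/Zn).
So E°(Zn²⁺/Zn) = E°(Tl³⁺/Tl⁺) − E°cell = (+1.25) − (+2.010) = -0.76 V.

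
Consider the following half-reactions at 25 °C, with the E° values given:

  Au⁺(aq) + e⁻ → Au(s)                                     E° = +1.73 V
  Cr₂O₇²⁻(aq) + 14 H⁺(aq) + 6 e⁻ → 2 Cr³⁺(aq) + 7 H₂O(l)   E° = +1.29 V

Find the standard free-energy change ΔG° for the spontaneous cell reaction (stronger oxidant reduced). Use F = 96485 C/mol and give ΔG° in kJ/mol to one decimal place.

Au⁺/Au (E° = +1.73 V) is the cathode; Cr₂O₇²⁻/Cr³⁺ (E° = +1.29 V) is the anode, so E°cell = +0.44 V.
Balancing electrons gives n = 6 (lcm of 1 and 6).
ΔG° = −nFE° = −(6)(96485)(+0.44) = -254,720 J = -254.7 kJ/mol.

-254.7 kJ/mol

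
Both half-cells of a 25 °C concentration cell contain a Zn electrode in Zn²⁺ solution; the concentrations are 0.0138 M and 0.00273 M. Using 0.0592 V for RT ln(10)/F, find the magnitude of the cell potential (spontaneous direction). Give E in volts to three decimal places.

For a concentration cell E°cell = 0. The 0.0138 M side is the cathode (reduction is favoured where [Zn²⁺] is higher).
With n = 2, E = −(0.0592/2) log([Zn²⁺]ₐₙ/[Zn²⁺]꜀ₐₜ) = −(0.0592/2) log(0.00273/0.0138) = −(0.0592/2)(-0.704) = +0.021 V.

+0.021 V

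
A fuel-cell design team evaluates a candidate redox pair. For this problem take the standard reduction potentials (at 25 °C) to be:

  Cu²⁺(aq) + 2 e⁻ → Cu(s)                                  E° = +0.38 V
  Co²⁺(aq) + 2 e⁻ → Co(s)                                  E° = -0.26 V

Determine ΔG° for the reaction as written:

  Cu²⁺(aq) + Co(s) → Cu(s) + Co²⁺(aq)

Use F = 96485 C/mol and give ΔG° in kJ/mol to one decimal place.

-123.5 kJ/mol

As written, Cu²⁺/Cu is reduced (cathode) and Co²⁺/Co is oxidised (anode), so E°cell = (+0.38) − (-0.26) = +0.64 V.
Balancing electrons gives n = 2.
ΔG° = −nFE° = −(2)(96485)(+0.64) = -123,501 J = -123.5 kJ/mol.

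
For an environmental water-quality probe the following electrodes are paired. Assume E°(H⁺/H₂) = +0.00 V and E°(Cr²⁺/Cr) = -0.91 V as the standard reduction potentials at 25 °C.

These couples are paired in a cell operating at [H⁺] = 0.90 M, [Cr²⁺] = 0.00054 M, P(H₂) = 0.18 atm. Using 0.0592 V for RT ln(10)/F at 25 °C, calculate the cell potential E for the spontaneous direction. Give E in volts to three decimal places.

H⁺/H₂ is the cathode (higher E°), Cr²⁺/Cr the anode: E°cell = +0.00 − (-0.91) = +0.91 V, n = 2.
Overall: 2 H⁺(aq) + Cr(s) → H₂(g) + Cr²⁺(aq)
Q = P(H₂)·[Cr²⁺] / ([H⁺]^2); log Q = -3.921.
E = E° − (0.0592/n) log Q = +0.91 − (0.0592/2)(-3.921) = +1.026 V.

+1.026 V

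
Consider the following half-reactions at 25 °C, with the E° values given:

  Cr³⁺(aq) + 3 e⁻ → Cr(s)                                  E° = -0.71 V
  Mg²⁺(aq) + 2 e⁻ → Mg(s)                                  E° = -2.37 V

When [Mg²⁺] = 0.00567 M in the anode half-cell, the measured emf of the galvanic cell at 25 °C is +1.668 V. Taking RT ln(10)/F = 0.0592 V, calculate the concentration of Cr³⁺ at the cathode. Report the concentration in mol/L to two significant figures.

0.0011 M

Cr³⁺/Cr is the cathode, Mg²⁺/Mg the anode: E°cell = +1.66 V, n = 6.
Overall reaction: 2 Cr³⁺(aq) + 3 Mg(s) → 2 Cr(s) + 3 Mg²⁺(aq); Q = [Mg²⁺]^3/[Cr³⁺]^2.
From E = E° − (0.0592/n) log Q: log Q = (E° − E)·n/0.0592 = (+1.66 − (+1.668))·6/0.0592 = -0.8108.
So 2·log[Cr³⁺] = 3·log(0.00567) − log Q = -6.7393 − (-0.8108) = -5.9285; log[Cr³⁺] = -5.9285 / 2 = -2.9642; [Cr³⁺] = 10^(-2.9642) ≈ 0.0011 M.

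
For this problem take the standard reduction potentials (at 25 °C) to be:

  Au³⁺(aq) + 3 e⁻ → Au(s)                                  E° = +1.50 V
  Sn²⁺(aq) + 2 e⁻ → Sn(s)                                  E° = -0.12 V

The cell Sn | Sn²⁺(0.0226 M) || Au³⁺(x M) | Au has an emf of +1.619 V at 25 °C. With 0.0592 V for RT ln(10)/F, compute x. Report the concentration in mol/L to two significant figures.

Au³⁺/Au is the cathode, Sn²⁺/Sn the anode: E°cell = +1.62 V, n = 6.
Overall reaction: 2 Au³⁺(aq) + 3 Sn(s) → 2 Au(s) + 3 Sn²⁺(aq); Q = [Sn²⁺]^3/[Au³⁺]^2.
From E = E° − (0.0592/n) log Q: log Q = (E° − E)·n/0.0592 = (+1.62 − (+1.619))·6/0.0592 = 0.1014.
So 2·log[Au³⁺] = 3·log(0.0226) − log Q = -4.9377 − (0.1014) = -5.0391; log[Au³⁺] = -5.0391 / 2 = -2.5196; [Au³⁺] = 10^(-2.5196) ≈ 0.0030 M.

0.0030 M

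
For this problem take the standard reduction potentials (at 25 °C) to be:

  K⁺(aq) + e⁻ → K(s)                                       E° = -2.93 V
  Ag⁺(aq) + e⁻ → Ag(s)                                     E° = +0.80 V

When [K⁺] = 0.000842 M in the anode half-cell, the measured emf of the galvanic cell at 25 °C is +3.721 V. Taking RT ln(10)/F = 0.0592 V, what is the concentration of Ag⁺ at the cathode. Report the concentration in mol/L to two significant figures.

0.00059 M

Ag⁺/Ag is the cathode, K⁺/K the anode: E°cell = +3.73 V, n = 1.
Overall reaction: Ag⁺(aq) + K(s) → Ag(s) + K⁺(aq); Q = [K⁺]^1/[Ag⁺]^1.
From E = E° − (0.0592/n) log Q: log Q = (E° − E)·n/0.0592 = (+3.73 − (+3.721))·1/0.0592 = 0.1520.
So 1·log[Ag⁺] = 1·log(0.000842) − log Q = -3.0747 − (0.1520) = -3.2267; [Ag⁺] = 10^(-3.2267) ≈ 0.00059 M.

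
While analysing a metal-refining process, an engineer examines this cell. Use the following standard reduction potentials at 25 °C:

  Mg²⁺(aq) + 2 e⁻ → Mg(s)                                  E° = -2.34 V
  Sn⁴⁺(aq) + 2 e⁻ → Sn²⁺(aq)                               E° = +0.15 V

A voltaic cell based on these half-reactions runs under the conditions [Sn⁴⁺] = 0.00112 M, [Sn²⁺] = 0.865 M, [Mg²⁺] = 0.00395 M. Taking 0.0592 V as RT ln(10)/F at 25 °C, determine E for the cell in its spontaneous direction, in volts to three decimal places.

+2.476 V

Sn⁴⁺/Sn²⁺ is the cathode (higher E°), Mg²⁺/Mg the anode: E°cell = +0.15 − (-2.34) = +2.49 V, n = 2.
Overall: Sn⁴⁺(aq) + Mg(s) → Sn²⁺(aq) + Mg²⁺(aq)
Q = [Sn²⁺]·[Mg²⁺] / ([Sn⁴⁺]); log Q = 0.484.
E = E° − (0.0592/n) log Q = +2.49 − (0.0592/2)(0.484) = +2.476 V.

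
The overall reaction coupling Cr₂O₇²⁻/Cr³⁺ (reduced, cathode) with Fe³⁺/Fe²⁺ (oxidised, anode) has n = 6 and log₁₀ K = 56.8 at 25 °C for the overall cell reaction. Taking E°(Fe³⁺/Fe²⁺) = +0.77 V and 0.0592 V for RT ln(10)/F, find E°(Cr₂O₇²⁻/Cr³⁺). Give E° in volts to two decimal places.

+1.33 V

E°cell = (0.0592/n)·log K = (0.0592/6)(56.8) = +0.560 V.
Since Cr₂O₇²⁻/Cr³⁺ is the cathode and Fe³⁺/Fe²⁺ the anode, E°cell = E°(Cr₂O₇²⁻/Cr³⁺) − E°(Fe³⁺/Fe²⁺).
So E°(Cr₂O₇²⁻/Cr³⁺) = E°cell + E°(Fe³⁺/Fe²⁺) = +0.560 + (+0.77) = +1.33 V.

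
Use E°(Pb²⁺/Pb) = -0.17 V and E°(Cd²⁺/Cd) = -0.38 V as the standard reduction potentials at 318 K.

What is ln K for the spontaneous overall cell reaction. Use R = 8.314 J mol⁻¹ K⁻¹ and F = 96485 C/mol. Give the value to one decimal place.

15.3

Cathode: Pb²⁺/Pb; anode: Cd²⁺/Cd. E°cell = (-0.17) − (-0.38) = +0.21 V, with n = 2.
ΔG° = −nFE° = −RT ln K, so ln K = nFE°/(RT) = (2)(96485)(+0.21) / ((8.314)(318)) = 15.328.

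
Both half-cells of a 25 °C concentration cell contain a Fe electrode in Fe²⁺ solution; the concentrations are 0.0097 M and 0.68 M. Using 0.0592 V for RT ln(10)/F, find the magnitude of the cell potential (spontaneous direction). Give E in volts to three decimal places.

+0.055 V

For a concentration cell E°cell = 0. The 0.68 M side is the cathode (reduction is favoured where [Fe²⁺] is higher).
With n = 2, E = −(0.0592/2) log([Fe²⁺]ₐₙ/[Fe²⁺]꜀ₐₜ) = −(0.0592/2) log(0.0097/0.68) = −(0.0592/2)(-1.846) = +0.055 V.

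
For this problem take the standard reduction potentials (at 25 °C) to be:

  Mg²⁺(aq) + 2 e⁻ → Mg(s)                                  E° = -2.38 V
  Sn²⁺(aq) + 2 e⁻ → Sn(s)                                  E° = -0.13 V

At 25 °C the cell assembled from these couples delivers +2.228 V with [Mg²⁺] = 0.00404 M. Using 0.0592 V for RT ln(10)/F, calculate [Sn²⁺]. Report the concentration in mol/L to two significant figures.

Sn²⁺/Sn is the cathode, Mg²⁺/Mg the anode: E°cell = +2.25 V, n = 2.
Overall reaction: Sn²⁺(aq) + Mg(s) → Sn(s) + Mg²⁺(aq); Q = [Mg²⁺]^1/[Sn²⁺]^1.
From E = E° − (0.0592/n) log Q: log Q = (E° − E)·n/0.0592 = (+2.25 − (+2.228))·2/0.0592 = 0.7432.
So 1·log[Sn²⁺] = 1·log(0.00404) − log Q = -2.3936 − (0.7432) = -3.1368; [Sn²⁺] = 10^(-3.1368) ≈ 0.00073 M.

0.00073 M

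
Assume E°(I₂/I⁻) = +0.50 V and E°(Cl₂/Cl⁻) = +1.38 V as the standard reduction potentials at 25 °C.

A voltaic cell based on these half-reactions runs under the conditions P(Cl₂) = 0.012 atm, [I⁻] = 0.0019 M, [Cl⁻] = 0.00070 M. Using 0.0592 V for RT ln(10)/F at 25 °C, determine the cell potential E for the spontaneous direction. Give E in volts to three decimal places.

+0.849 V

Cl₂/Cl⁻ is the cathode (higher E°), I₂/I⁻ the anode: E°cell = +1.38 − (+0.50) = +0.88 V, n = 2.
Overall: Cl₂(g) + 2 I⁻(aq) → 2 Cl⁻(aq) + I₂(s)
Q = [Cl⁻]^2 / (P(Cl₂)·[I⁻]^2); log Q = 1.054.
E = E° − (0.0592/n) log Q = +0.88 − (0.0592/2)(1.054) = +0.849 V.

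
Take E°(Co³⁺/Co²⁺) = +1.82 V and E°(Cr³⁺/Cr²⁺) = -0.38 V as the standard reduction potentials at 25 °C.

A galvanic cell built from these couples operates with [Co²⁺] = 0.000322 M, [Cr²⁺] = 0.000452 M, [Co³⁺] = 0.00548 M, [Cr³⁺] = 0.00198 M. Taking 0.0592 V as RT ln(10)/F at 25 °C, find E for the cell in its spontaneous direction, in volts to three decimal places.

Co³⁺/Co²⁺ is the cathode (higher E°), Cr³⁺/Cr²⁺ the anode: E°cell = +1.82 − (-0.38) = +2.20 V, n = 1.
Overall: Co³⁺(aq) + Cr²⁺(aq) → Co²⁺(aq) + Cr³⁺(aq)
Q = [Co²⁺]·[Cr³⁺] / ([Co³⁺]·[Cr²⁺]); log Q = -0.589.
E = E° − (0.0592/n) log Q = +2.20 − (0.0592/1)(-0.589) = +2.235 V.

+2.235 V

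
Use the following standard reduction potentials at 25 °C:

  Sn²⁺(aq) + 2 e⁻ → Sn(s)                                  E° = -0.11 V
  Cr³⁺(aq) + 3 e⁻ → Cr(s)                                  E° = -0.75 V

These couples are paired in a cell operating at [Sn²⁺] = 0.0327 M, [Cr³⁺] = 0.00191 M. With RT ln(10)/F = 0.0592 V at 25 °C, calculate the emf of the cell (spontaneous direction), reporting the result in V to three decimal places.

Sn²⁺/Sn is the cathode (higher E°), Cr³⁺/Cr the anode: E°cell = -0.11 − (-0.75) = +0.64 V, n = 6.
Overall: 3 Sn²⁺(aq) + 2 Cr(s) → 3 Sn(s) + 2 Cr³⁺(aq)
Q = [Cr³⁺]^2 / ([Sn²⁺]^3); log Q = -0.982.
E = E° − (0.0592/n) log Q = +0.64 − (0.0592/6)(-0.982) = +0.650 V.

+0.650 V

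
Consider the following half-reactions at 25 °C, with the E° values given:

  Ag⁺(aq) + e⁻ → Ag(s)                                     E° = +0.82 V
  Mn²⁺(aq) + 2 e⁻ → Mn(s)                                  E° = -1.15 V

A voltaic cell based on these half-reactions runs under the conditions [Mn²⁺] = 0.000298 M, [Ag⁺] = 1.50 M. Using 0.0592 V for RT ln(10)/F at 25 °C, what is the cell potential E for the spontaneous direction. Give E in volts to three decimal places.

Ag⁺/Ag is the cathode (higher E°), Mn²⁺/Mn the anode: E°cell = +0.82 − (-1.15) = +1.97 V, n = 2.
Overall: 2 Ag⁺(aq) + Mn(s) → 2 Ag(s) + Mn²⁺(aq)
Q = [Mn²⁺] / ([Ag⁺]^2); log Q = -3.878.
E = E° − (0.0592/n) log Q = +1.97 − (0.0592/2)(-3.878) = +2.085 V.

+2.085 V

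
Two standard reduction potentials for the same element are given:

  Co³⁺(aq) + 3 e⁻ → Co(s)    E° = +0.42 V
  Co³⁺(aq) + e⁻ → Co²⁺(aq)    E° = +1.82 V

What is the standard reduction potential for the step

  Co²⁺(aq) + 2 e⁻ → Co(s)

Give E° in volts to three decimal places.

Sequential free energies add, so n₃E°₃ = n₁E°₁ + n₂E°₂.
With n₃ = 3, and the known step contributing 1×(+1.82) V, the unknown satisfies 2·E° = 3×(+0.42) − 1×(+1.82) = -0.560.
E° = -0.560 / 2 = -0.280 V.

-0.280 V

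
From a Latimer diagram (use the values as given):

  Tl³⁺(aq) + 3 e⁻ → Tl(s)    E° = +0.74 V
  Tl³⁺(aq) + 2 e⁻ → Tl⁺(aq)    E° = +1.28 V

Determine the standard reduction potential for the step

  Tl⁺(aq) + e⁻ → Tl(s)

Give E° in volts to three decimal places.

-0.340 V

Sequential free energies add, so n₃E°₃ = n₁E°₁ + n₂E°₂.
With n₃ = 3, and the known step contributing 2×(+1.28) V, the unknown satisfies 1·E° = 3×(+0.74) − 2×(+1.28) = -0.340.
E° = -0.340 / 1 = -0.340 V.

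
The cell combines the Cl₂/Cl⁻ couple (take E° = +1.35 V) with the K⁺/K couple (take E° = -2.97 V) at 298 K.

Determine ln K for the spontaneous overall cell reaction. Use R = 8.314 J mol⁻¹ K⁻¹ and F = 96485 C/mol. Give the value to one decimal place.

336.5

Cathode: Cl₂/Cl⁻; anode: K⁺/K. E°cell = (+1.35) − (-2.97) = +4.32 V, with n = 2.
ΔG° = −nFE° = −RT ln K, so ln K = nFE°/(RT) = (2)(96485)(+4.32) / ((8.314)(298)) = 336.471.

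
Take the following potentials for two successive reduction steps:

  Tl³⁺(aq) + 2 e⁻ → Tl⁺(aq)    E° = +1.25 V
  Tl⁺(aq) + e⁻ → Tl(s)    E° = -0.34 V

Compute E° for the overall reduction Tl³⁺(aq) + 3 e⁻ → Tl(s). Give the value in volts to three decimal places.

Since ΔG° = −nFE° is additive over sequential reductions, n₃E°₃ = n₁E°₁ + n₂E°₂.
E°₃ = (2×+1.25 + 1×-0.34) / 3 = (+2.160) / 3 = +0.720 V.
Simply averaging or adding the two E° values would be wrong; the electron-weighted sum is required.

+0.720 V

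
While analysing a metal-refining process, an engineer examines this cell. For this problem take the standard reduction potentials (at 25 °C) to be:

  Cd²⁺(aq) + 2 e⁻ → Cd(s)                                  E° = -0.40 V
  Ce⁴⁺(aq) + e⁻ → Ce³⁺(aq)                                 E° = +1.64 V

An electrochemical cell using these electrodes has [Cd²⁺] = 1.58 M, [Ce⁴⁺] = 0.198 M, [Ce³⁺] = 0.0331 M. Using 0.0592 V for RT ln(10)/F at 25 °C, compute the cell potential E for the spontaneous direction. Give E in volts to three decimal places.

Ce⁴⁺/Ce³⁺ is the cathode (higher E°), Cd²⁺/Cd the anode: E°cell = +1.64 − (-0.40) = +2.04 V, n = 2.
Overall: 2 Ce⁴⁺(aq) + Cd(s) → 2 Ce³⁺(aq) + Cd²⁺(aq)
Q = [Ce³⁺]^2·[Cd²⁺] / ([Ce⁴⁺]^2); log Q = -1.355.
E = E° − (0.0592/n) log Q = +2.04 − (0.0592/2)(-1.355) = +2.080 V.

+2.080 V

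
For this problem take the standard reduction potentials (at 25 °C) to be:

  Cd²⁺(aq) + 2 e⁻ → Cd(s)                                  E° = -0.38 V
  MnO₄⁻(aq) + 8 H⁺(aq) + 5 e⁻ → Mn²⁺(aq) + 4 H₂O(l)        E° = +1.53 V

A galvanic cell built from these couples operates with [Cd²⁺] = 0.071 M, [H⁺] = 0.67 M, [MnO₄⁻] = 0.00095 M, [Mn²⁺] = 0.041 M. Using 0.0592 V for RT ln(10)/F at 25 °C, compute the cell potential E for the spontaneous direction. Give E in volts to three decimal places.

MnO₄⁻/Mn²⁺ is the cathode (higher E°), Cd²⁺/Cd the anode: E°cell = +1.53 − (-0.38) = +1.91 V, n = 10.
Overall: 2 MnO₄⁻(aq) + 16 H⁺(aq) + 5 Cd(s) → 2 Mn²⁺(aq) + 8 H₂O(l) + 5 Cd²⁺(aq)
Q = [Mn²⁺]^2·[Cd²⁺]^5 / ([MnO₄⁻]^2·[H⁺]^16); log Q = 0.309.
E = E° − (0.0592/n) log Q = +1.91 − (0.0592/10)(0.309) = +1.908 V.

+1.908 V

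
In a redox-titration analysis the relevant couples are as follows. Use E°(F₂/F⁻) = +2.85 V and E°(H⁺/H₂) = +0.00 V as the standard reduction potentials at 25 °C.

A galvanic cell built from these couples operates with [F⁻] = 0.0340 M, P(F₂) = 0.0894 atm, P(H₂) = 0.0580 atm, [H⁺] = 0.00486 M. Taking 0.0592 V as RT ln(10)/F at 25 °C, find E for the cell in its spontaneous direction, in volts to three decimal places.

F₂/F⁻ is the cathode (higher E°), H⁺/H₂ the anode: E°cell = +2.85 − (+0.00) = +2.85 V, n = 2.
Overall: F₂(g) + H₂(g) → 2 F⁻(aq) + 2 H⁺(aq)
Q = [F⁻]^2·[H⁺]^2 / (P(F₂)·P(H₂)); log Q = -5.279.
E = E° − (0.0592/n) log Q = +2.85 − (0.0592/2)(-5.279) = +3.006 V.

+3.006 V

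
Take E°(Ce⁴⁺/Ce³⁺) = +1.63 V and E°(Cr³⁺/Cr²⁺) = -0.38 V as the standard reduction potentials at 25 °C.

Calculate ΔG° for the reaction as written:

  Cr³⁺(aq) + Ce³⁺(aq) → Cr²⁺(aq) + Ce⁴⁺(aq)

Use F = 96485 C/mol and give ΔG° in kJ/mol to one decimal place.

As written, Cr³⁺/Cr²⁺ is reduced (cathode) and Ce⁴⁺/Ce³⁺ is oxidised (anode), so E°cell = (-0.38) − (+1.63) = -2.01 V.
Balancing electrons gives n = 1.
ΔG° = −nFE° = −(1)(96485)(-2.01) = 193,935 J = +193.9 kJ/mol.

+193.9 kJ/mol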